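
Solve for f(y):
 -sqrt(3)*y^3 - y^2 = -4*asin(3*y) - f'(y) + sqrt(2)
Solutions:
 f(y) = C1 + sqrt(3)*y^4/4 + y^3/3 - 4*y*asin(3*y) + sqrt(2)*y - 4*sqrt(1 - 9*y^2)/3


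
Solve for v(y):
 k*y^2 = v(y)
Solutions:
 v(y) = k*y^2


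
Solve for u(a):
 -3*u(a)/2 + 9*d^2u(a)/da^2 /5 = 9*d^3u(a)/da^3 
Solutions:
 u(a) = C1*exp(a*(2*2^(2/3)/(15*sqrt(5585) + 1121)^(1/3) + 4 + 2^(1/3)*(15*sqrt(5585) + 1121)^(1/3))/60)*sin(2^(1/3)*sqrt(3)*a*(-(15*sqrt(5585) + 1121)^(1/3) + 2*2^(1/3)/(15*sqrt(5585) + 1121)^(1/3))/60) + C2*exp(a*(2*2^(2/3)/(15*sqrt(5585) + 1121)^(1/3) + 4 + 2^(1/3)*(15*sqrt(5585) + 1121)^(1/3))/60)*cos(2^(1/3)*sqrt(3)*a*(-(15*sqrt(5585) + 1121)^(1/3) + 2*2^(1/3)/(15*sqrt(5585) + 1121)^(1/3))/60) + C3*exp(a*(-2^(1/3)*(15*sqrt(5585) + 1121)^(1/3) - 2*2^(2/3)/(15*sqrt(5585) + 1121)^(1/3) + 2)/30)


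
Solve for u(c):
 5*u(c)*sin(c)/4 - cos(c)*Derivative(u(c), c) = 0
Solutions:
 u(c) = C1/cos(c)^(5/4)


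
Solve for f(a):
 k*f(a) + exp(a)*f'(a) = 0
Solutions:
 f(a) = C1*exp(k*exp(-a))


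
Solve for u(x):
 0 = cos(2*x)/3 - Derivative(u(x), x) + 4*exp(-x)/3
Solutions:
 u(x) = C1 + sin(2*x)/6 - 4*exp(-x)/3


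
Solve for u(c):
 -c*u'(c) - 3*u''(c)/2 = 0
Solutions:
 u(c) = C1 + C2*erf(sqrt(3)*c/3)


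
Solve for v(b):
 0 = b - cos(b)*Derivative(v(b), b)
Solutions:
 v(b) = C1 + Integral(b/cos(b), b)


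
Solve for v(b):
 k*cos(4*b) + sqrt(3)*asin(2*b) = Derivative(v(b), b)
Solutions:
 v(b) = C1 + k*sin(4*b)/4 + sqrt(3)*(b*asin(2*b) + sqrt(1 - 4*b^2)/2)


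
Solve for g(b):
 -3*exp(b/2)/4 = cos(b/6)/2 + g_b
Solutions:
 g(b) = C1 - 3*exp(b/2)/2 - 3*sin(b/6)


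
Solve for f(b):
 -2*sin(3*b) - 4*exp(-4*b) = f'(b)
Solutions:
 f(b) = C1 + 2*cos(3*b)/3 + exp(-4*b)


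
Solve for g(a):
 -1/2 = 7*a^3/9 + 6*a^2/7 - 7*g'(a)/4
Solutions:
 g(a) = C1 + a^4/9 + 8*a^3/49 + 2*a/7


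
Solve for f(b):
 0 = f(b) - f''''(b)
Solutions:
 f(b) = C1*exp(-b) + C2*exp(b) + C3*sin(b) + C4*cos(b)


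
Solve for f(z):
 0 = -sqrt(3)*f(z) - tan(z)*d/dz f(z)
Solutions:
 f(z) = C1/sin(z)^(sqrt(3))


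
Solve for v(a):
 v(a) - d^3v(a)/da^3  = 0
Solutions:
 v(a) = C3*exp(a) + (C1*sin(sqrt(3)*a/2) + C2*cos(sqrt(3)*a/2))*exp(-a/2)


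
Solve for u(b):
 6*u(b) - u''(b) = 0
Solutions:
 u(b) = C1*exp(-sqrt(6)*b) + C2*exp(sqrt(6)*b)


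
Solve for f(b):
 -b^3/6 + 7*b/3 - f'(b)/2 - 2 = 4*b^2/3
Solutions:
 f(b) = C1 - b^4/12 - 8*b^3/9 + 7*b^2/3 - 4*b


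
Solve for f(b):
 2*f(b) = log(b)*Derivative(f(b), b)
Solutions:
 f(b) = C1*exp(2*li(b))


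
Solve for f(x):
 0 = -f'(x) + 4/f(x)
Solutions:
 f(x) = -sqrt(C1 + 8*x)
 f(x) = sqrt(C1 + 8*x)


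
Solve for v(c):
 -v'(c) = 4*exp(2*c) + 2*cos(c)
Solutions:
 v(c) = C1 - 2*exp(2*c) - 2*sin(c)


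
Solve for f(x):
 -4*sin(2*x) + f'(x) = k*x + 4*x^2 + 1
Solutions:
 f(x) = C1 + k*x^2/2 + 4*x^3/3 + x - 2*cos(2*x)


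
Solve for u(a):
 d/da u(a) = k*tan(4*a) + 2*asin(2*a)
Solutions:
 u(a) = C1 + 2*a*asin(2*a) - k*log(cos(4*a))/4 + sqrt(1 - 4*a^2)


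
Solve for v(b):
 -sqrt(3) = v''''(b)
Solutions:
 v(b) = C1 + C2*b + C3*b^2 + C4*b^3 - sqrt(3)*b^4/24


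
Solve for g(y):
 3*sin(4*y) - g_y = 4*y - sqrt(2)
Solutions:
 g(y) = C1 - 2*y^2 + sqrt(2)*y - 3*cos(4*y)/4


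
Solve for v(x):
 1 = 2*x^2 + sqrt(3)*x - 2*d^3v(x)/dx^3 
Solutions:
 v(x) = C1 + C2*x + C3*x^2 + x^5/60 + sqrt(3)*x^4/48 - x^3/12


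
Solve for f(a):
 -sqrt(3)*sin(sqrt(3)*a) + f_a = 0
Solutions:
 f(a) = C1 - cos(sqrt(3)*a)


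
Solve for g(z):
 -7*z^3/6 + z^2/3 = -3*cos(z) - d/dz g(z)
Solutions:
 g(z) = C1 + 7*z^4/24 - z^3/9 - 3*sin(z)


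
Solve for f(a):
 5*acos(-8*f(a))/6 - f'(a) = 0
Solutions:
 Integral(1/acos(-8*_y), (_y, f(a))) = C1 + 5*a/6


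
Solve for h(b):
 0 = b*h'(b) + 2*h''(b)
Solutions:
 h(b) = C1 + C2*erf(b/2)


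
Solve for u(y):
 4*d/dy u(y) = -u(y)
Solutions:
 u(y) = C1*exp(-y/4)


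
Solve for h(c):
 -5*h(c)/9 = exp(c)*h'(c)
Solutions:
 h(c) = C1*exp(5*exp(-c)/9)


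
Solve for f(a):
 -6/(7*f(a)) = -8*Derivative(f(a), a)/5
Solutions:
 f(a) = -sqrt(C1 + 210*a)/14
 f(a) = sqrt(C1 + 210*a)/14


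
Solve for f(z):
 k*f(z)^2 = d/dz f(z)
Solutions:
 f(z) = -1/(C1 + k*z)


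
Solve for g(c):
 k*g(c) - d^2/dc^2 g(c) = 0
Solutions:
 g(c) = C1*exp(-c*sqrt(k)) + C2*exp(c*sqrt(k))


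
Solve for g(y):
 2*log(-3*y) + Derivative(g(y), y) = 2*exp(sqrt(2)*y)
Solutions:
 g(y) = C1 - 2*y*log(-y) + 2*y*(1 - log(3)) + sqrt(2)*exp(sqrt(2)*y)


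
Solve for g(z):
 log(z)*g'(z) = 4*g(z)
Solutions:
 g(z) = C1*exp(4*li(z))


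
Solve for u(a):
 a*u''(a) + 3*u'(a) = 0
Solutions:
 u(a) = C1 + C2/a^2


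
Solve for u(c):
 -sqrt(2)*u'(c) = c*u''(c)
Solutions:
 u(c) = C1 + C2*c^(1 - sqrt(2))


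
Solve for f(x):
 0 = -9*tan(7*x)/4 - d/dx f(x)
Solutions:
 f(x) = C1 + 9*log(cos(7*x))/28


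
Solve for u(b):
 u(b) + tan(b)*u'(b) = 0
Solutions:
 u(b) = C1/sin(b)


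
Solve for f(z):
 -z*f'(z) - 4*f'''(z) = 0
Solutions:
 f(z) = C1 + Integral(C2*airyai(-2^(1/3)*z/2) + C3*airybi(-2^(1/3)*z/2), z)


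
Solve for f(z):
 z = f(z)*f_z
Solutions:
 f(z) = -sqrt(C1 + z^2)
 f(z) = sqrt(C1 + z^2)


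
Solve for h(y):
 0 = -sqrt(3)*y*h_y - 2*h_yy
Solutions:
 h(y) = C1 + C2*erf(3^(1/4)*y/2)


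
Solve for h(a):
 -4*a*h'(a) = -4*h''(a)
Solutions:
 h(a) = C1 + C2*erfi(sqrt(2)*a/2)


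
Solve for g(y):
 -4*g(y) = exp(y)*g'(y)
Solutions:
 g(y) = C1*exp(4*exp(-y))


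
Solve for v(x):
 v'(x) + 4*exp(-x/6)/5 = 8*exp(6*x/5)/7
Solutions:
 v(x) = C1 + 20*exp(6*x/5)/21 + 24*exp(-x/6)/5


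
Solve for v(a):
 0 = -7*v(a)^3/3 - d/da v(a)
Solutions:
 v(a) = -sqrt(6)*sqrt(-1/(C1 - 7*a))/2
 v(a) = sqrt(6)*sqrt(-1/(C1 - 7*a))/2


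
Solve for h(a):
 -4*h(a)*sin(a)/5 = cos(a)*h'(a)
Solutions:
 h(a) = C1*cos(a)^(4/5)


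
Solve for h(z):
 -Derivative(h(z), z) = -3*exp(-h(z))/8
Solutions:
 h(z) = log(C1 + 3*z/8)


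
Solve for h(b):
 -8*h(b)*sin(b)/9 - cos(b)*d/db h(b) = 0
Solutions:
 h(b) = C1*cos(b)^(8/9)


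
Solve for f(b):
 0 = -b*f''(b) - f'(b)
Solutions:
 f(b) = C1 + C2*log(b)


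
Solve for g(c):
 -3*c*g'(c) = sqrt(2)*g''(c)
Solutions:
 g(c) = C1 + C2*erf(2^(1/4)*sqrt(3)*c/2)


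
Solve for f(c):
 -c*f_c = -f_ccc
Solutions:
 f(c) = C1 + Integral(C2*airyai(c) + C3*airybi(c), c)


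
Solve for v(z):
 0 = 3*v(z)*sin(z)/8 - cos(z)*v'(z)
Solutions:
 v(z) = C1/cos(z)^(3/8)


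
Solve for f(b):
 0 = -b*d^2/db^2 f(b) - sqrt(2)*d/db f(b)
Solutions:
 f(b) = C1 + C2*b^(1 - sqrt(2))


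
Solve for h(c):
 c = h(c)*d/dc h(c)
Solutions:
 h(c) = -sqrt(C1 + c^2)
 h(c) = sqrt(C1 + c^2)


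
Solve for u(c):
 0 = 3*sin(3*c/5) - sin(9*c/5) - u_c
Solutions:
 u(c) = C1 - 5*cos(3*c/5) + 5*cos(9*c/5)/9


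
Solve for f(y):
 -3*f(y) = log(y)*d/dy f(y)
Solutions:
 f(y) = C1*exp(-3*li(y))


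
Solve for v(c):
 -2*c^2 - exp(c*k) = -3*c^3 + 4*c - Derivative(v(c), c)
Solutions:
 v(c) = C1 - 3*c^4/4 + 2*c^3/3 + 2*c^2 + exp(c*k)/k


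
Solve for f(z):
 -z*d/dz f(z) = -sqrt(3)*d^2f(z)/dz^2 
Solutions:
 f(z) = C1 + C2*erfi(sqrt(2)*3^(3/4)*z/6)


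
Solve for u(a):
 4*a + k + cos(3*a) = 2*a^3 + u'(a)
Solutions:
 u(a) = C1 - a^4/2 + 2*a^2 + a*k + sin(3*a)/3


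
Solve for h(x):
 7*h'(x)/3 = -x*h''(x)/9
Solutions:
 h(x) = C1 + C2/x^20


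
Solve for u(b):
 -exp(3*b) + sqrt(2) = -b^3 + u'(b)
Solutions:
 u(b) = C1 + b^4/4 + sqrt(2)*b - exp(3*b)/3


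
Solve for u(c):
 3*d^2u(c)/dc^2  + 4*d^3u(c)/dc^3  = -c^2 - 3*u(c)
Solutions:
 u(c) = C1*exp(c*(-2 + (4*sqrt(39) + 25)^(-1/3) + (4*sqrt(39) + 25)^(1/3))/8)*sin(sqrt(3)*c*(-(4*sqrt(39) + 25)^(1/3) + (4*sqrt(39) + 25)^(-1/3))/8) + C2*exp(c*(-2 + (4*sqrt(39) + 25)^(-1/3) + (4*sqrt(39) + 25)^(1/3))/8)*cos(sqrt(3)*c*(-(4*sqrt(39) + 25)^(1/3) + (4*sqrt(39) + 25)^(-1/3))/8) + C3*exp(-c*((4*sqrt(39) + 25)^(-1/3) + 1 + (4*sqrt(39) + 25)^(1/3))/4) - c^2/3 + 2/3


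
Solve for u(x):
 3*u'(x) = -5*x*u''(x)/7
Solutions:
 u(x) = C1 + C2/x^(16/5)


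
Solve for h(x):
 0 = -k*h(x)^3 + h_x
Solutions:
 h(x) = -sqrt(2)*sqrt(-1/(C1 + k*x))/2
 h(x) = sqrt(2)*sqrt(-1/(C1 + k*x))/2


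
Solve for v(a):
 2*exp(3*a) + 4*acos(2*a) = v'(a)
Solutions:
 v(a) = C1 + 4*a*acos(2*a) - 2*sqrt(1 - 4*a^2) + 2*exp(3*a)/3


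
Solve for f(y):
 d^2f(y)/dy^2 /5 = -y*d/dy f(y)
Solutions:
 f(y) = C1 + C2*erf(sqrt(10)*y/2)


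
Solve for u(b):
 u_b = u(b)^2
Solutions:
 u(b) = -1/(C1 + b)


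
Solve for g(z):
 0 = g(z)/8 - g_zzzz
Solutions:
 g(z) = C1*exp(-2^(1/4)*z/2) + C2*exp(2^(1/4)*z/2) + C3*sin(2^(1/4)*z/2) + C4*cos(2^(1/4)*z/2)


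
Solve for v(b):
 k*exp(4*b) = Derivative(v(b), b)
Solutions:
 v(b) = C1 + k*exp(4*b)/4


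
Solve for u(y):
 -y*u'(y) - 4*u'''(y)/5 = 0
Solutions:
 u(y) = C1 + Integral(C2*airyai(-10^(1/3)*y/2) + C3*airybi(-10^(1/3)*y/2), y)


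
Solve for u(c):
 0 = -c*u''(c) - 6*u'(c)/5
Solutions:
 u(c) = C1 + C2/c^(1/5)


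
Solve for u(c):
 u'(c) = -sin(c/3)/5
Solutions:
 u(c) = C1 + 3*cos(c/3)/5


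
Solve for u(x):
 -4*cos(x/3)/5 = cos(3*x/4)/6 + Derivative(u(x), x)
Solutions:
 u(x) = C1 - 12*sin(x/3)/5 - 2*sin(3*x/4)/9


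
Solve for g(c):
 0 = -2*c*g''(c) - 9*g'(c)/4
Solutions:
 g(c) = C1 + C2/c^(1/8)


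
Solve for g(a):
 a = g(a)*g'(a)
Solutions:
 g(a) = -sqrt(C1 + a^2)
 g(a) = sqrt(C1 + a^2)


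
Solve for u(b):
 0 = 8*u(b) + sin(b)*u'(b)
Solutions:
 u(b) = C1*(cos(b)^4 + 4*cos(b)^3 + 6*cos(b)^2 + 4*cos(b) + 1)/(cos(b)^4 - 4*cos(b)^3 + 6*cos(b)^2 - 4*cos(b) + 1)


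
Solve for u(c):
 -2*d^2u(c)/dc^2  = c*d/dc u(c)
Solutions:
 u(c) = C1 + C2*erf(c/2)


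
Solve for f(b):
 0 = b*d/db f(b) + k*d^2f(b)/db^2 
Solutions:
 f(b) = C1 + C2*sqrt(k)*erf(sqrt(2)*b*sqrt(1/k)/2)


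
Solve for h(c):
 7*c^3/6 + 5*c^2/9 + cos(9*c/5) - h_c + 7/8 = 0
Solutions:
 h(c) = C1 + 7*c^4/24 + 5*c^3/27 + 7*c/8 + 5*sin(9*c/5)/9


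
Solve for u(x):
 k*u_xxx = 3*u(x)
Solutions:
 u(x) = C1*exp(3^(1/3)*x*(1/k)^(1/3)) + C2*exp(x*(-3^(1/3) + 3^(5/6)*I)*(1/k)^(1/3)/2) + C3*exp(-x*(3^(1/3) + 3^(5/6)*I)*(1/k)^(1/3)/2)


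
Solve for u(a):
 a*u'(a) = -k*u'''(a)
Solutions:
 u(a) = C1 + Integral(C2*airyai(a*(-1/k)^(1/3)) + C3*airybi(a*(-1/k)^(1/3)), a)


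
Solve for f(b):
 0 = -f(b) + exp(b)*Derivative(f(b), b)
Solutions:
 f(b) = C1*exp(-exp(-b))


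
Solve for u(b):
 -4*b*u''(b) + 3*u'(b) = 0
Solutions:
 u(b) = C1 + C2*b^(7/4)


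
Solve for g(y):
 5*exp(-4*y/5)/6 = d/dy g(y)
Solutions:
 g(y) = C1 - 25*exp(-4*y/5)/24


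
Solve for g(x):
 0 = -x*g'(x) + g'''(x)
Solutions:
 g(x) = C1 + Integral(C2*airyai(x) + C3*airybi(x), x)


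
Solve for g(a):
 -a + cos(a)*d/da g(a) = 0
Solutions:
 g(a) = C1 + Integral(a/cos(a), a)


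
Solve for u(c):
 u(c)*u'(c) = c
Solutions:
 u(c) = -sqrt(C1 + c^2)
 u(c) = sqrt(C1 + c^2)


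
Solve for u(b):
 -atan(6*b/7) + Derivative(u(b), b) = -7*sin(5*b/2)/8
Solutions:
 u(b) = C1 + b*atan(6*b/7) - 7*log(36*b^2 + 49)/12 + 7*cos(5*b/2)/20


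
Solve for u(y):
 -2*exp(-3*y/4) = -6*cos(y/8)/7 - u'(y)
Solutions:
 u(y) = C1 - 48*sin(y/8)/7 - 8*exp(-3*y/4)/3


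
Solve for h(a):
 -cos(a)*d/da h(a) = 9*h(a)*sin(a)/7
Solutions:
 h(a) = C1*cos(a)^(9/7)


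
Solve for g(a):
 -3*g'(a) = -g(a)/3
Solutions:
 g(a) = C1*exp(a/9)


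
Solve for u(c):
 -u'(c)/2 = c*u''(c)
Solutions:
 u(c) = C1 + C2*sqrt(c)


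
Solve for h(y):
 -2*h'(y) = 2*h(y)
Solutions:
 h(y) = C1*exp(-y)


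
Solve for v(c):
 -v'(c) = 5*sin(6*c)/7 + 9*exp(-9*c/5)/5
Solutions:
 v(c) = C1 + 5*cos(6*c)/42 + exp(-9*c/5)


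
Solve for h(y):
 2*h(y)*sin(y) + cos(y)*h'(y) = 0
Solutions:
 h(y) = C1*cos(y)^2


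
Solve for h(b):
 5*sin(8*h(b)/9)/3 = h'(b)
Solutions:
 -5*b/3 + 9*log(cos(8*h(b)/9) - 1)/16 - 9*log(cos(8*h(b)/9) + 1)/16 = C1


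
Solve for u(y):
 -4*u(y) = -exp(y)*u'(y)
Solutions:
 u(y) = C1*exp(-4*exp(-y))


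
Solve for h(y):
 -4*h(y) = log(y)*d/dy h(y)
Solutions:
 h(y) = C1*exp(-4*li(y))


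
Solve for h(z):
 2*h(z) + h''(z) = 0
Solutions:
 h(z) = C1*sin(sqrt(2)*z) + C2*cos(sqrt(2)*z)


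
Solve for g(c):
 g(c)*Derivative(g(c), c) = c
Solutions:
 g(c) = -sqrt(C1 + c^2)
 g(c) = sqrt(C1 + c^2)


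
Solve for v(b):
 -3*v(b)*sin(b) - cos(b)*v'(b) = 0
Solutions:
 v(b) = C1*cos(b)^3


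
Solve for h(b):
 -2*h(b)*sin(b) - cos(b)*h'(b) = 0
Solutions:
 h(b) = C1*cos(b)^2


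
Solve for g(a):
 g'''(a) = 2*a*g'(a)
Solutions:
 g(a) = C1 + Integral(C2*airyai(2^(1/3)*a) + C3*airybi(2^(1/3)*a), a)


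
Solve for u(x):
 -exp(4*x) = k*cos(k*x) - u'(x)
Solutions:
 u(x) = C1 + exp(4*x)/4 + sin(k*x)


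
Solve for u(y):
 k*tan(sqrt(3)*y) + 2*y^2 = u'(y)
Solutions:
 u(y) = C1 - sqrt(3)*k*log(cos(sqrt(3)*y))/3 + 2*y^3/3


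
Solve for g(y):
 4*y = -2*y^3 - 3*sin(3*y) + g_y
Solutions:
 g(y) = C1 + y^4/2 + 2*y^2 - cos(3*y)


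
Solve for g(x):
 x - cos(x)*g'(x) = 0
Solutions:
 g(x) = C1 + Integral(x/cos(x), x)


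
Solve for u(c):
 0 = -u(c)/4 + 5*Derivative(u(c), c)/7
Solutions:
 u(c) = C1*exp(7*c/20)


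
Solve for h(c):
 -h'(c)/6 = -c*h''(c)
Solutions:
 h(c) = C1 + C2*c^(7/6)


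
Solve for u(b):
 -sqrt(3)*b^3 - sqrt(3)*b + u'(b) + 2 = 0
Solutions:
 u(b) = C1 + sqrt(3)*b^4/4 + sqrt(3)*b^2/2 - 2*b


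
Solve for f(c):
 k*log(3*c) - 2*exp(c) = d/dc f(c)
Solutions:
 f(c) = C1 + c*k*log(c) + c*k*(-1 + log(3)) - 2*exp(c)


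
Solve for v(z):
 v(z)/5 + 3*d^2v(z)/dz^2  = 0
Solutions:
 v(z) = C1*sin(sqrt(15)*z/15) + C2*cos(sqrt(15)*z/15)


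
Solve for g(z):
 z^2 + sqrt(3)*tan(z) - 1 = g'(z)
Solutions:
 g(z) = C1 + z^3/3 - z - sqrt(3)*log(cos(z))


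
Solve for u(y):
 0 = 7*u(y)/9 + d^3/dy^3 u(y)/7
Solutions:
 u(y) = C3*exp(-3^(1/3)*7^(2/3)*y/3) + (C1*sin(3^(5/6)*7^(2/3)*y/6) + C2*cos(3^(5/6)*7^(2/3)*y/6))*exp(3^(1/3)*7^(2/3)*y/6)


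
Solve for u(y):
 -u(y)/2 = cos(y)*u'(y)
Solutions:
 u(y) = C1*(sin(y) - 1)^(1/4)/(sin(y) + 1)^(1/4)


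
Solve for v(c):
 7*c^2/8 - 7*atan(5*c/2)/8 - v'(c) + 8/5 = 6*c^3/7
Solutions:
 v(c) = C1 - 3*c^4/14 + 7*c^3/24 - 7*c*atan(5*c/2)/8 + 8*c/5 + 7*log(25*c^2 + 4)/40


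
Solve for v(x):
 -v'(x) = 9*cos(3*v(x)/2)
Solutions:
 v(x) = -2*asin((C1 + exp(27*x))/(C1 - exp(27*x)))/3 + 2*pi/3
 v(x) = 2*asin((C1 + exp(27*x))/(C1 - exp(27*x)))/3


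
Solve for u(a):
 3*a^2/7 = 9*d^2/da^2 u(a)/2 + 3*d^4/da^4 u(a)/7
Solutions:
 u(a) = C1 + C2*a + C3*sin(sqrt(42)*a/2) + C4*cos(sqrt(42)*a/2) + a^4/126 - 4*a^2/441


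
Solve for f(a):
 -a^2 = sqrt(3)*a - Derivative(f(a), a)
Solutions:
 f(a) = C1 + a^3/3 + sqrt(3)*a^2/2


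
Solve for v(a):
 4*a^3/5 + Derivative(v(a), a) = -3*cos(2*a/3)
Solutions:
 v(a) = C1 - a^4/5 - 9*sin(2*a/3)/2


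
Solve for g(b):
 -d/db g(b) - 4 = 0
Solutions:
 g(b) = C1 - 4*b


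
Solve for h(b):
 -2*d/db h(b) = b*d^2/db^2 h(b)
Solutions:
 h(b) = C1 + C2/b


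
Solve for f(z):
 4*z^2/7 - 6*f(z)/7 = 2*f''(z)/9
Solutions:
 f(z) = C1*sin(3*sqrt(21)*z/7) + C2*cos(3*sqrt(21)*z/7) + 2*z^2/3 - 28/81


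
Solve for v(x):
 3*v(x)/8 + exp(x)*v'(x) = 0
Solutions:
 v(x) = C1*exp(3*exp(-x)/8)


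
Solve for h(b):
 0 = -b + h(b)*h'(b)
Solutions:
 h(b) = -sqrt(C1 + b^2)
 h(b) = sqrt(C1 + b^2)


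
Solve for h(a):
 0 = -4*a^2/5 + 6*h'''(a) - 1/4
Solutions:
 h(a) = C1 + C2*a + C3*a^2 + a^5/450 + a^3/144


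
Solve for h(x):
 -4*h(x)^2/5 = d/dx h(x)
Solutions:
 h(x) = 5/(C1 + 4*x)


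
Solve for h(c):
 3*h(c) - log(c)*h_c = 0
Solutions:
 h(c) = C1*exp(3*li(c))


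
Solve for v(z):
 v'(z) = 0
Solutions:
 v(z) = C1


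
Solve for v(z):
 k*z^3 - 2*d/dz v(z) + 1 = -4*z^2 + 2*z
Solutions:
 v(z) = C1 + k*z^4/8 + 2*z^3/3 - z^2/2 + z/2


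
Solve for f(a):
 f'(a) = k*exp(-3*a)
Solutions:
 f(a) = C1 - k*exp(-3*a)/3


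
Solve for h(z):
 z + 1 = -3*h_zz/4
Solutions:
 h(z) = C1 + C2*z - 2*z^3/9 - 2*z^2/3


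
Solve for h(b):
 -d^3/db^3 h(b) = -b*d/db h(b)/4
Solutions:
 h(b) = C1 + Integral(C2*airyai(2^(1/3)*b/2) + C3*airybi(2^(1/3)*b/2), b)


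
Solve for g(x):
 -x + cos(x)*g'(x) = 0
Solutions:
 g(x) = C1 + Integral(x/cos(x), x)


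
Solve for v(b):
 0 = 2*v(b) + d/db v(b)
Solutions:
 v(b) = C1*exp(-2*b)


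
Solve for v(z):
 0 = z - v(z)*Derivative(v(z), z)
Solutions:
 v(z) = -sqrt(C1 + z^2)
 v(z) = sqrt(C1 + z^2)


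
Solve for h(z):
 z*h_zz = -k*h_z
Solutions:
 h(z) = C1 + z^(1 - re(k))*(C2*sin(log(z)*Abs(im(k))) + C3*cos(log(z)*im(k)))


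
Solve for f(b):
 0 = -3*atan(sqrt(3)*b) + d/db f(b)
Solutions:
 f(b) = C1 + 3*b*atan(sqrt(3)*b) - sqrt(3)*log(3*b^2 + 1)/2


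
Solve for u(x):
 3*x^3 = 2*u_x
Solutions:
 u(x) = C1 + 3*x^4/8


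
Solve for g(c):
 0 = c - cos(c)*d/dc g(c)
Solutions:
 g(c) = C1 + Integral(c/cos(c), c)


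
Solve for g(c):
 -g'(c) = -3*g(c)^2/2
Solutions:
 g(c) = -2/(C1 + 3*c)


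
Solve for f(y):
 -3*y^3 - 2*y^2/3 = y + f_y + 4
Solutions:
 f(y) = C1 - 3*y^4/4 - 2*y^3/9 - y^2/2 - 4*y


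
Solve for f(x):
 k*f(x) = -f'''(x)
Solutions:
 f(x) = C1*exp(x*(-k)^(1/3)) + C2*exp(x*(-k)^(1/3)*(-1 + sqrt(3)*I)/2) + C3*exp(-x*(-k)^(1/3)*(1 + sqrt(3)*I)/2)


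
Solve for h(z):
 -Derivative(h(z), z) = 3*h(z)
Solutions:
 h(z) = C1*exp(-3*z)


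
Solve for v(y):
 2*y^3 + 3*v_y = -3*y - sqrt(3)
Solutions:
 v(y) = C1 - y^4/6 - y^2/2 - sqrt(3)*y/3


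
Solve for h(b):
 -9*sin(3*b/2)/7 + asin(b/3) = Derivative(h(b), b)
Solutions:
 h(b) = C1 + b*asin(b/3) + sqrt(9 - b^2) + 6*cos(3*b/2)/7


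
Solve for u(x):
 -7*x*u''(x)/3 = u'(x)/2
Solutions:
 u(x) = C1 + C2*x^(11/14)


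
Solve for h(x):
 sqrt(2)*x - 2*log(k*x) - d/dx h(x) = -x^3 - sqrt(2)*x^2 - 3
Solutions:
 h(x) = C1 + x^4/4 + sqrt(2)*x^3/3 + sqrt(2)*x^2/2 - 2*x*log(k*x) + 5*x


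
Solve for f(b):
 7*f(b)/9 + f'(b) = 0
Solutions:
 f(b) = C1*exp(-7*b/9)


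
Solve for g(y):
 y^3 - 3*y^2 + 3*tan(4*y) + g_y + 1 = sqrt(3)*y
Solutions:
 g(y) = C1 - y^4/4 + y^3 + sqrt(3)*y^2/2 - y + 3*log(cos(4*y))/4


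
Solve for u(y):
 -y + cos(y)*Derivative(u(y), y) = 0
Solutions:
 u(y) = C1 + Integral(y/cos(y), y)


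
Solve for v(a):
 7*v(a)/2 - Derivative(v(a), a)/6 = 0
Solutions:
 v(a) = C1*exp(21*a)


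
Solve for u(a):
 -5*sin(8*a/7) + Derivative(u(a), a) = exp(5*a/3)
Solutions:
 u(a) = C1 + 3*exp(5*a/3)/5 - 35*cos(8*a/7)/8


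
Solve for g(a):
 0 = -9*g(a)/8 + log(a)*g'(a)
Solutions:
 g(a) = C1*exp(9*li(a)/8)


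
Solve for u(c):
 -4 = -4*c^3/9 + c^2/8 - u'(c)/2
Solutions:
 u(c) = C1 - 2*c^4/9 + c^3/12 + 8*c


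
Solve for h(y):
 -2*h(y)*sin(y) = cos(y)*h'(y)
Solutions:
 h(y) = C1*cos(y)^2


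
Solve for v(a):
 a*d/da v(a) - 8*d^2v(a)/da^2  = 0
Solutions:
 v(a) = C1 + C2*erfi(a/4)


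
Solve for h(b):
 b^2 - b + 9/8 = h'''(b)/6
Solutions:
 h(b) = C1 + C2*b + C3*b^2 + b^5/10 - b^4/4 + 9*b^3/8


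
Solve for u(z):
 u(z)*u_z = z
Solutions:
 u(z) = -sqrt(C1 + z^2)
 u(z) = sqrt(C1 + z^2)


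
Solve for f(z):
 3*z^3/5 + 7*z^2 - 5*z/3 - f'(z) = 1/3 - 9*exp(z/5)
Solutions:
 f(z) = C1 + 3*z^4/20 + 7*z^3/3 - 5*z^2/6 - z/3 + 45*exp(z/5)


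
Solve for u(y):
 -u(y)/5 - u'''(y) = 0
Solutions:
 u(y) = C3*exp(-5^(2/3)*y/5) + (C1*sin(sqrt(3)*5^(2/3)*y/10) + C2*cos(sqrt(3)*5^(2/3)*y/10))*exp(5^(2/3)*y/10)


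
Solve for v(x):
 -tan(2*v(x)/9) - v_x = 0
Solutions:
 v(x) = -9*asin(C1*exp(-2*x/9))/2 + 9*pi/2
 v(x) = 9*asin(C1*exp(-2*x/9))/2


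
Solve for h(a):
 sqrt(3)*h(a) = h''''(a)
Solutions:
 h(a) = C1*exp(-3^(1/8)*a) + C2*exp(3^(1/8)*a) + C3*sin(3^(1/8)*a) + C4*cos(3^(1/8)*a)


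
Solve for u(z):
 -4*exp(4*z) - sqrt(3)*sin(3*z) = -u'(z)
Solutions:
 u(z) = C1 + exp(4*z) - sqrt(3)*cos(3*z)/3


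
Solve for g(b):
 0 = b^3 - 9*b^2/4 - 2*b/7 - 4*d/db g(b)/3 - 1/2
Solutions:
 g(b) = C1 + 3*b^4/16 - 9*b^3/16 - 3*b^2/28 - 3*b/8


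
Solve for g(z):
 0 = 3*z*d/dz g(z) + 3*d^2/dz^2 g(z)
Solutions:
 g(z) = C1 + C2*erf(sqrt(2)*z/2)


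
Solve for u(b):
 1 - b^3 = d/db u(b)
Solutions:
 u(b) = C1 - b^4/4 + b


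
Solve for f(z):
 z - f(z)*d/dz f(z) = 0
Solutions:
 f(z) = -sqrt(C1 + z^2)
 f(z) = sqrt(C1 + z^2)


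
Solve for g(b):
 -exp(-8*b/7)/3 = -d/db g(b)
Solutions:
 g(b) = C1 - 7*exp(-8*b/7)/24


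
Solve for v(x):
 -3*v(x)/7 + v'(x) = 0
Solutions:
 v(x) = C1*exp(3*x/7)


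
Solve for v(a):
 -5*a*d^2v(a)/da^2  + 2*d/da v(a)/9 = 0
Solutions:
 v(a) = C1 + C2*a^(47/45)


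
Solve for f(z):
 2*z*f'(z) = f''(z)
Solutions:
 f(z) = C1 + C2*erfi(z)


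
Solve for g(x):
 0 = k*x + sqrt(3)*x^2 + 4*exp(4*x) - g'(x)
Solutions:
 g(x) = C1 + k*x^2/2 + sqrt(3)*x^3/3 + exp(4*x)


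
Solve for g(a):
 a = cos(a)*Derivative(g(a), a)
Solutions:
 g(a) = C1 + Integral(a/cos(a), a)


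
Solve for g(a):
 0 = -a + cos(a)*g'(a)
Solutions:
 g(a) = C1 + Integral(a/cos(a), a)


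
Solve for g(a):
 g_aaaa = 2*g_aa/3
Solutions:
 g(a) = C1 + C2*a + C3*exp(-sqrt(6)*a/3) + C4*exp(sqrt(6)*a/3)


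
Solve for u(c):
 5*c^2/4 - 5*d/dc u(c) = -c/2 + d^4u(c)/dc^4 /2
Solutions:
 u(c) = C1 + C4*exp(-10^(1/3)*c) + c^3/12 + c^2/20 + (C2*sin(10^(1/3)*sqrt(3)*c/2) + C3*cos(10^(1/3)*sqrt(3)*c/2))*exp(10^(1/3)*c/2)


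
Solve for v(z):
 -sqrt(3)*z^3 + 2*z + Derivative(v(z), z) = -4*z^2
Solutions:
 v(z) = C1 + sqrt(3)*z^4/4 - 4*z^3/3 - z^2


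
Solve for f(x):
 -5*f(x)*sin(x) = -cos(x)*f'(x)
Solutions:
 f(x) = C1/cos(x)^5


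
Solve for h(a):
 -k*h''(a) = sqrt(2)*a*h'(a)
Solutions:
 h(a) = C1 + C2*sqrt(k)*erf(2^(3/4)*a*sqrt(1/k)/2)


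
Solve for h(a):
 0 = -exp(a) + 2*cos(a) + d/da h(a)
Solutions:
 h(a) = C1 + exp(a) - 2*sin(a)


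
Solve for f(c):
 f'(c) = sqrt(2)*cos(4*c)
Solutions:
 f(c) = C1 + sqrt(2)*sin(4*c)/4


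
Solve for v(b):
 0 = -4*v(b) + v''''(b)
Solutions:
 v(b) = C1*exp(-sqrt(2)*b) + C2*exp(sqrt(2)*b) + C3*sin(sqrt(2)*b) + C4*cos(sqrt(2)*b)


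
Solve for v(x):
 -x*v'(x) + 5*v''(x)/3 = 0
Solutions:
 v(x) = C1 + C2*erfi(sqrt(30)*x/10)


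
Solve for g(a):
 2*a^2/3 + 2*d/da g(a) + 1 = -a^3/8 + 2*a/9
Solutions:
 g(a) = C1 - a^4/64 - a^3/9 + a^2/18 - a/2


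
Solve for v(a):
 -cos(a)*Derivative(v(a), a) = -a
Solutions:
 v(a) = C1 + Integral(a/cos(a), a)


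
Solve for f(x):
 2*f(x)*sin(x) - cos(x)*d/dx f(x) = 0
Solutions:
 f(x) = C1/cos(x)^2


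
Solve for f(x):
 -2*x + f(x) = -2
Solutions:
 f(x) = 2*x - 2


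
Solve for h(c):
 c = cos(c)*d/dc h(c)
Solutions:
 h(c) = C1 + Integral(c/cos(c), c)


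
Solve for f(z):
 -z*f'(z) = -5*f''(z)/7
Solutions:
 f(z) = C1 + C2*erfi(sqrt(70)*z/10)


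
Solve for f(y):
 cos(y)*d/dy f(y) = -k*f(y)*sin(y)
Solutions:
 f(y) = C1*exp(k*log(cos(y)))


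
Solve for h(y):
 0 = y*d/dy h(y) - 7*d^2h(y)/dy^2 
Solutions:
 h(y) = C1 + C2*erfi(sqrt(14)*y/14)


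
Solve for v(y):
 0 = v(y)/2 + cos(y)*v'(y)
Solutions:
 v(y) = C1*(sin(y) - 1)^(1/4)/(sin(y) + 1)^(1/4)


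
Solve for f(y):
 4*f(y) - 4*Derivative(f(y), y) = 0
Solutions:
 f(y) = C1*exp(y)


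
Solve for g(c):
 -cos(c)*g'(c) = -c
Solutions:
 g(c) = C1 + Integral(c/cos(c), c)


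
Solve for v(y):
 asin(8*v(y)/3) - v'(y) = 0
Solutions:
 Integral(1/asin(8*_y/3), (_y, v(y))) = C1 + y


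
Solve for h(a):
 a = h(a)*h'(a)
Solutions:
 h(a) = -sqrt(C1 + a^2)
 h(a) = sqrt(C1 + a^2)


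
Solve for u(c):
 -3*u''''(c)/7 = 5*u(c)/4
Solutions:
 u(c) = (C1*sin(3^(3/4)*35^(1/4)*c/6) + C2*cos(3^(3/4)*35^(1/4)*c/6))*exp(-3^(3/4)*35^(1/4)*c/6) + (C3*sin(3^(3/4)*35^(1/4)*c/6) + C4*cos(3^(3/4)*35^(1/4)*c/6))*exp(3^(3/4)*35^(1/4)*c/6)


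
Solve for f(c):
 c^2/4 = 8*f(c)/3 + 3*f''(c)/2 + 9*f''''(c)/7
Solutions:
 f(c) = 3*c^2/32 + (C1*sin(2^(3/4)*21^(1/4)*c*cos(atan(sqrt(2247)/21)/2)/3) + C2*cos(2^(3/4)*21^(1/4)*c*cos(atan(sqrt(2247)/21)/2)/3))*exp(-2^(3/4)*21^(1/4)*c*sin(atan(sqrt(2247)/21)/2)/3) + (C3*sin(2^(3/4)*21^(1/4)*c*cos(atan(sqrt(2247)/21)/2)/3) + C4*cos(2^(3/4)*21^(1/4)*c*cos(atan(sqrt(2247)/21)/2)/3))*exp(2^(3/4)*21^(1/4)*c*sin(atan(sqrt(2247)/21)/2)/3) - 27/256


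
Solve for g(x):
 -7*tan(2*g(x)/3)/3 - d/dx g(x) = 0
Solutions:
 g(x) = -3*asin(C1*exp(-14*x/9))/2 + 3*pi/2
 g(x) = 3*asin(C1*exp(-14*x/9))/2


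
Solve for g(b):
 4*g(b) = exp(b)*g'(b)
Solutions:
 g(b) = C1*exp(-4*exp(-b))


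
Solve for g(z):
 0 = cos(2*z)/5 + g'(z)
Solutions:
 g(z) = C1 - sin(2*z)/10


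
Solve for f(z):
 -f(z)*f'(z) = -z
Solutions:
 f(z) = -sqrt(C1 + z^2)
 f(z) = sqrt(C1 + z^2)


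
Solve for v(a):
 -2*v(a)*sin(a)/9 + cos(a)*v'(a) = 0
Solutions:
 v(a) = C1/cos(a)^(2/9)


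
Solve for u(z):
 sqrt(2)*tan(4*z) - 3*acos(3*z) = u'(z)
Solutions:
 u(z) = C1 - 3*z*acos(3*z) + sqrt(1 - 9*z^2) - sqrt(2)*log(cos(4*z))/4


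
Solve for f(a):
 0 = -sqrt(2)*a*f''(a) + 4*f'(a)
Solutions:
 f(a) = C1 + C2*a^(1 + 2*sqrt(2))


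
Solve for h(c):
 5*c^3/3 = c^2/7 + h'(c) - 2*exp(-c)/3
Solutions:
 h(c) = C1 + 5*c^4/12 - c^3/21 - 2*exp(-c)/3


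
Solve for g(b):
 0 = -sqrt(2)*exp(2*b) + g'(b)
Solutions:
 g(b) = C1 + sqrt(2)*exp(2*b)/2


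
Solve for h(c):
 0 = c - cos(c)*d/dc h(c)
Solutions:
 h(c) = C1 + Integral(c/cos(c), c)


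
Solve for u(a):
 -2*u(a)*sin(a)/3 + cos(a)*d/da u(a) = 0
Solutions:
 u(a) = C1/cos(a)^(2/3)


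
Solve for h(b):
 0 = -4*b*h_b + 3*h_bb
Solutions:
 h(b) = C1 + C2*erfi(sqrt(6)*b/3)


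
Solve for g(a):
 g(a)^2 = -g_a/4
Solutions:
 g(a) = 1/(C1 + 4*a)


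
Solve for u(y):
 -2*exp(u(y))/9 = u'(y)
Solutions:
 u(y) = log(1/(C1 + 2*y)) + 2*log(3)


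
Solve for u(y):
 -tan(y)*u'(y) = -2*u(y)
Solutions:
 u(y) = C1*sin(y)^2


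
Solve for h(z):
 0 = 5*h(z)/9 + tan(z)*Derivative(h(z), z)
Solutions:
 h(z) = C1/sin(z)^(5/9)


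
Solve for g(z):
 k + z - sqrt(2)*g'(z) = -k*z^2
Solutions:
 g(z) = C1 + sqrt(2)*k*z^3/6 + sqrt(2)*k*z/2 + sqrt(2)*z^2/4


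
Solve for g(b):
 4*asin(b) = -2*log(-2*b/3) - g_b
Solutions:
 g(b) = C1 - 2*b*log(-b) - 4*b*asin(b) - 2*b*log(2) + 2*b + 2*b*log(3) - 4*sqrt(1 - b^2)


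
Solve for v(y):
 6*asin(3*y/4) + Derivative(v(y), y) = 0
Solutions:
 v(y) = C1 - 6*y*asin(3*y/4) - 2*sqrt(16 - 9*y^2)


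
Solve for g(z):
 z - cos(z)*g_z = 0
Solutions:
 g(z) = C1 + Integral(z/cos(z), z)


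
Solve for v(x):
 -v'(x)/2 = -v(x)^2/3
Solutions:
 v(x) = -3/(C1 + 2*x)


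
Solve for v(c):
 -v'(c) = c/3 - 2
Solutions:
 v(c) = C1 - c^2/6 + 2*c


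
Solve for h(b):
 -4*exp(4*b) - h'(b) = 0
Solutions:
 h(b) = C1 - exp(4*b)


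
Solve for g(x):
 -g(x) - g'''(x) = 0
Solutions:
 g(x) = C3*exp(-x) + (C1*sin(sqrt(3)*x/2) + C2*cos(sqrt(3)*x/2))*exp(x/2)


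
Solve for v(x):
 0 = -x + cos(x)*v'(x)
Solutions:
 v(x) = C1 + Integral(x/cos(x), x)


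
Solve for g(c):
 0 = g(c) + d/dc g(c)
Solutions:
 g(c) = C1*exp(-c)


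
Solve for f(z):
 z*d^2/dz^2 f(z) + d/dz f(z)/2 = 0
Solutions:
 f(z) = C1 + C2*sqrt(z)


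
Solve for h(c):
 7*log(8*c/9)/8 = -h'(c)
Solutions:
 h(c) = C1 - 7*c*log(c)/8 - 21*c*log(2)/8 + 7*c/8 + 7*c*log(3)/4


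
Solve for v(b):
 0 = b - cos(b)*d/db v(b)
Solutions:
 v(b) = C1 + Integral(b/cos(b), b)


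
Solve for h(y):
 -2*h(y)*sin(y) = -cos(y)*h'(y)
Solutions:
 h(y) = C1/cos(y)^2


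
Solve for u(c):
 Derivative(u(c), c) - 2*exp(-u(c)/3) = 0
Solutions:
 u(c) = 3*log(C1 + 2*c/3)


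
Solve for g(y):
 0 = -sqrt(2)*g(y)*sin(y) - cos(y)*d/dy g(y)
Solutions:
 g(y) = C1*cos(y)^(sqrt(2))


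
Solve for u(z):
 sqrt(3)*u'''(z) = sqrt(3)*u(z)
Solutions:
 u(z) = C3*exp(z) + (C1*sin(sqrt(3)*z/2) + C2*cos(sqrt(3)*z/2))*exp(-z/2)


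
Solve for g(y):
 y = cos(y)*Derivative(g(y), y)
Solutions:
 g(y) = C1 + Integral(y/cos(y), y)


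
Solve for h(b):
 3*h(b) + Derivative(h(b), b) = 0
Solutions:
 h(b) = C1*exp(-3*b)


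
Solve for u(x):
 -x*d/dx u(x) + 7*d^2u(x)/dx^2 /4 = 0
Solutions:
 u(x) = C1 + C2*erfi(sqrt(14)*x/7)


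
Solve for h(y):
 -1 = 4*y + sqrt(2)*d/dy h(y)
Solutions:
 h(y) = C1 - sqrt(2)*y^2 - sqrt(2)*y/2


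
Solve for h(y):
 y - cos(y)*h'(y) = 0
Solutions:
 h(y) = C1 + Integral(y/cos(y), y)


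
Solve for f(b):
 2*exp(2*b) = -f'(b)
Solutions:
 f(b) = C1 - exp(2*b)


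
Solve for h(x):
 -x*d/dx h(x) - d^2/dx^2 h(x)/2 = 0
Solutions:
 h(x) = C1 + C2*erf(x)


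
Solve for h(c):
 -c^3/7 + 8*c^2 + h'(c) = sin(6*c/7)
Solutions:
 h(c) = C1 + c^4/28 - 8*c^3/3 - 7*cos(6*c/7)/6


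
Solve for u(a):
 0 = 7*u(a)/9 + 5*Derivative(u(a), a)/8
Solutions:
 u(a) = C1*exp(-56*a/45)


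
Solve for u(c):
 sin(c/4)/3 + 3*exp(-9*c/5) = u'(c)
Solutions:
 u(c) = C1 - 4*cos(c/4)/3 - 5*exp(-9*c/5)/3


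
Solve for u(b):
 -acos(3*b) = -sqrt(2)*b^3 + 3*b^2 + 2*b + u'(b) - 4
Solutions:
 u(b) = C1 + sqrt(2)*b^4/4 - b^3 - b^2 - b*acos(3*b) + 4*b + sqrt(1 - 9*b^2)/3


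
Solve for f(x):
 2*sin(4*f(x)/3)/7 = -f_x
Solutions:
 2*x/7 + 3*log(cos(4*f(x)/3) - 1)/8 - 3*log(cos(4*f(x)/3) + 1)/8 = C1


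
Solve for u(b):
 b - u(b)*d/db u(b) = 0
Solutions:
 u(b) = -sqrt(C1 + b^2)
 u(b) = sqrt(C1 + b^2)


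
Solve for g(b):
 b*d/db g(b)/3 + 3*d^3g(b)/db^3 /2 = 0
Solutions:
 g(b) = C1 + Integral(C2*airyai(-6^(1/3)*b/3) + C3*airybi(-6^(1/3)*b/3), b)


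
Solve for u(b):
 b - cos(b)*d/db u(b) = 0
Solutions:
 u(b) = C1 + Integral(b/cos(b), b)


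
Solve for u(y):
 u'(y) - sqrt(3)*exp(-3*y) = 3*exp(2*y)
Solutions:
 u(y) = C1 + 3*exp(2*y)/2 - sqrt(3)*exp(-3*y)/3


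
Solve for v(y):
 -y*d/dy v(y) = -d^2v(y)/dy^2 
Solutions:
 v(y) = C1 + C2*erfi(sqrt(2)*y/2)


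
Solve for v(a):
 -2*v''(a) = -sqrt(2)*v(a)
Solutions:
 v(a) = C1*exp(-2^(3/4)*a/2) + C2*exp(2^(3/4)*a/2)


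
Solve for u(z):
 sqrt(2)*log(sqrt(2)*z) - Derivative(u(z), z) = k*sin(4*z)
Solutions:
 u(z) = C1 + k*cos(4*z)/4 + sqrt(2)*z*(log(z) - 1) + sqrt(2)*z*log(2)/2


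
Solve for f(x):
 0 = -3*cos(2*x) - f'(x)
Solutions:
 f(x) = C1 - 3*sin(2*x)/2


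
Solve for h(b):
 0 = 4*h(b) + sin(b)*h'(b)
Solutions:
 h(b) = C1*(cos(b)^2 + 2*cos(b) + 1)/(cos(b)^2 - 2*cos(b) + 1)


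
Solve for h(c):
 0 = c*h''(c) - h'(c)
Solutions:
 h(c) = C1 + C2*c^2


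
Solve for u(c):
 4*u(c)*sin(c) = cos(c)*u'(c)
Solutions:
 u(c) = C1/cos(c)^4


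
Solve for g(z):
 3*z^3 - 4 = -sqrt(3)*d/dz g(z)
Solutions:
 g(z) = C1 - sqrt(3)*z^4/4 + 4*sqrt(3)*z/3


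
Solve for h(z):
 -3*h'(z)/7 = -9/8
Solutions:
 h(z) = C1 + 21*z/8


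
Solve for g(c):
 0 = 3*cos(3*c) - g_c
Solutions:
 g(c) = C1 + sin(3*c)


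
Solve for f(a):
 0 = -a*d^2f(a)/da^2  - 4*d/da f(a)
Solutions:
 f(a) = C1 + C2/a^3


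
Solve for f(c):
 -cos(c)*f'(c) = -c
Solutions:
 f(c) = C1 + Integral(c/cos(c), c)


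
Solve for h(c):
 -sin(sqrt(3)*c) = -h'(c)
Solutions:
 h(c) = C1 - sqrt(3)*cos(sqrt(3)*c)/3


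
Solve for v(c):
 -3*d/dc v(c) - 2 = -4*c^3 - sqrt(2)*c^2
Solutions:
 v(c) = C1 + c^4/3 + sqrt(2)*c^3/9 - 2*c/3


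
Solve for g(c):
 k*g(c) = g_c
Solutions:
 g(c) = C1*exp(c*k)


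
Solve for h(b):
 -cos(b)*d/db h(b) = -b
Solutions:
 h(b) = C1 + Integral(b/cos(b), b)


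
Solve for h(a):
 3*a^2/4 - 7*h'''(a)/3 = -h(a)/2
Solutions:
 h(a) = C3*exp(14^(2/3)*3^(1/3)*a/14) - 3*a^2/2 + (C1*sin(14^(2/3)*3^(5/6)*a/28) + C2*cos(14^(2/3)*3^(5/6)*a/28))*exp(-14^(2/3)*3^(1/3)*a/28)


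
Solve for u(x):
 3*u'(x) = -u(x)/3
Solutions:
 u(x) = C1*exp(-x/9)


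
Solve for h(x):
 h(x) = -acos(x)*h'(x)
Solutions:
 h(x) = C1*exp(-Integral(1/acos(x), x))


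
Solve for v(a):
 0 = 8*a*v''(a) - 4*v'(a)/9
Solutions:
 v(a) = C1 + C2*a^(19/18)


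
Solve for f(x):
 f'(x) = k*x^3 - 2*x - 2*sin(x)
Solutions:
 f(x) = C1 + k*x^4/4 - x^2 + 2*cos(x)


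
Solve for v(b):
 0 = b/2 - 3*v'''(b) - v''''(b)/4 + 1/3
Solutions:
 v(b) = C1 + C2*b + C3*b^2 + C4*exp(-12*b) + b^4/144 + 7*b^3/432


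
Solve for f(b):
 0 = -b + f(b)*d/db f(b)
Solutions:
 f(b) = -sqrt(C1 + b^2)
 f(b) = sqrt(C1 + b^2)


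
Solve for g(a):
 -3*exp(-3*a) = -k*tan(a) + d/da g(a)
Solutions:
 g(a) = C1 + k*log(tan(a)^2 + 1)/2 + exp(-3*a)


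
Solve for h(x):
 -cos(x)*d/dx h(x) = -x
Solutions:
 h(x) = C1 + Integral(x/cos(x), x)


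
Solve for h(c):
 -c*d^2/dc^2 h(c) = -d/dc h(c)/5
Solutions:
 h(c) = C1 + C2*c^(6/5)


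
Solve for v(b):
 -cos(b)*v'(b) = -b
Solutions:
 v(b) = C1 + Integral(b/cos(b), b)


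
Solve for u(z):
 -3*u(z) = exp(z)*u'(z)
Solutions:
 u(z) = C1*exp(3*exp(-z))


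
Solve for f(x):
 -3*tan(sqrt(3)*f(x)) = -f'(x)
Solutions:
 f(x) = sqrt(3)*(pi - asin(C1*exp(3*sqrt(3)*x)))/3
 f(x) = sqrt(3)*asin(C1*exp(3*sqrt(3)*x))/3


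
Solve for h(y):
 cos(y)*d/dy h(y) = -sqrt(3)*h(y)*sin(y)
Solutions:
 h(y) = C1*cos(y)^(sqrt(3))


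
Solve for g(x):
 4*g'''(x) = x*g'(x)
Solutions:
 g(x) = C1 + Integral(C2*airyai(2^(1/3)*x/2) + C3*airybi(2^(1/3)*x/2), x)


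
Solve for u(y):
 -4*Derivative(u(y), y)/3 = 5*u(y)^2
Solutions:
 u(y) = 4/(C1 + 15*y)


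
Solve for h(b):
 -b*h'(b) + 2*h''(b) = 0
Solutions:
 h(b) = C1 + C2*erfi(b/2)


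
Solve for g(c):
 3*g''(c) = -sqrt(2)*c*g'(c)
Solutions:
 g(c) = C1 + C2*erf(2^(3/4)*sqrt(3)*c/6)


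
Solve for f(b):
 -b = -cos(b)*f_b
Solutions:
 f(b) = C1 + Integral(b/cos(b), b)


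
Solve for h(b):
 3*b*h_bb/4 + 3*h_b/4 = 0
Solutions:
 h(b) = C1 + C2*log(b)


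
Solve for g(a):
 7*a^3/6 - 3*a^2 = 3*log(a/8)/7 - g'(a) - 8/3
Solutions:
 g(a) = C1 - 7*a^4/24 + a^3 + 3*a*log(a)/7 - 65*a/21 - 9*a*log(2)/7


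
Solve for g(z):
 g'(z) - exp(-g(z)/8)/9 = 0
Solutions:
 g(z) = 8*log(C1 + z/72)


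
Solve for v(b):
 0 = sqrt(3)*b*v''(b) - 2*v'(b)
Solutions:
 v(b) = C1 + C2*b^(1 + 2*sqrt(3)/3)


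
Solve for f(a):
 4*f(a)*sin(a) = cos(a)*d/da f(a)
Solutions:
 f(a) = C1/cos(a)^4


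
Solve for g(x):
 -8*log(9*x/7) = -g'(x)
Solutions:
 g(x) = C1 + 8*x*log(x) - 8*x + x*log(43046721/5764801)


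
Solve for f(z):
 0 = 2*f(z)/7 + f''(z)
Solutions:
 f(z) = C1*sin(sqrt(14)*z/7) + C2*cos(sqrt(14)*z/7)


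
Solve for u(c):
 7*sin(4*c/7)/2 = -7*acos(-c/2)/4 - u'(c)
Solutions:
 u(c) = C1 - 7*c*acos(-c/2)/4 - 7*sqrt(4 - c^2)/4 + 49*cos(4*c/7)/8


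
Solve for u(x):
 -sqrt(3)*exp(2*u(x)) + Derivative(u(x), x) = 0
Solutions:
 u(x) = log(-sqrt(-1/(C1 + sqrt(3)*x))) - log(2)/2
 u(x) = log(-1/(C1 + sqrt(3)*x))/2 - log(2)/2


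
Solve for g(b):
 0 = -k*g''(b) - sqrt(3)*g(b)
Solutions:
 g(b) = C1*exp(-3^(1/4)*b*sqrt(-1/k)) + C2*exp(3^(1/4)*b*sqrt(-1/k))


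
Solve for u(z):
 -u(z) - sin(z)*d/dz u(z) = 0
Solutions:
 u(z) = C1*sqrt(cos(z) + 1)/sqrt(cos(z) - 1)


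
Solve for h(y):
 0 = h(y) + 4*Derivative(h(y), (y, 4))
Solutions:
 h(y) = (C1*sin(y/2) + C2*cos(y/2))*exp(-y/2) + (C3*sin(y/2) + C4*cos(y/2))*exp(y/2)


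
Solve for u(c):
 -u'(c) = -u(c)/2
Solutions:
 u(c) = C1*exp(c/2)


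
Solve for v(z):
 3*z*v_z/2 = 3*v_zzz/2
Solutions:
 v(z) = C1 + Integral(C2*airyai(z) + C3*airybi(z), z)


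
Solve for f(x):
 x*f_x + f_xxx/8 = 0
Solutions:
 f(x) = C1 + Integral(C2*airyai(-2*x) + C3*airybi(-2*x), x)


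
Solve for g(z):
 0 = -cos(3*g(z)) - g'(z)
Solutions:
 g(z) = -asin((C1 + exp(6*z))/(C1 - exp(6*z)))/3 + pi/3
 g(z) = asin((C1 + exp(6*z))/(C1 - exp(6*z)))/3


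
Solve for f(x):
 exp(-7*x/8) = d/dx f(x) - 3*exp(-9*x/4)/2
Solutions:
 f(x) = C1 - 2*exp(-9*x/4)/3 - 8*exp(-7*x/8)/7


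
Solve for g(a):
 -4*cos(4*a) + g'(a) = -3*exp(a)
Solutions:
 g(a) = C1 - 3*exp(a) + sin(4*a)


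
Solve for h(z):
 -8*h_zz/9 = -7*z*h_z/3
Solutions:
 h(z) = C1 + C2*erfi(sqrt(21)*z/4)


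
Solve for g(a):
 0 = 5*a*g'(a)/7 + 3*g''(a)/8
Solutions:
 g(a) = C1 + C2*erf(2*sqrt(105)*a/21)


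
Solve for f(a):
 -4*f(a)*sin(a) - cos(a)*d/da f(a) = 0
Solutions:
 f(a) = C1*cos(a)^4


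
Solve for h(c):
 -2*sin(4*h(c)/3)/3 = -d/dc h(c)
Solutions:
 -2*c/3 + 3*log(cos(4*h(c)/3) - 1)/8 - 3*log(cos(4*h(c)/3) + 1)/8 = C1


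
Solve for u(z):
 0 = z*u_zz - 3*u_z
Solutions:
 u(z) = C1 + C2*z^4


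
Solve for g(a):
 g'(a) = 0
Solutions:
 g(a) = C1


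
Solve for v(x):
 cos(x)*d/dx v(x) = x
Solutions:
 v(x) = C1 + Integral(x/cos(x), x)


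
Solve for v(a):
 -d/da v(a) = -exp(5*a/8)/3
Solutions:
 v(a) = C1 + 8*exp(5*a/8)/15


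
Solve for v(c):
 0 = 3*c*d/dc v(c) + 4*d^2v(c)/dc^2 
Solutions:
 v(c) = C1 + C2*erf(sqrt(6)*c/4)


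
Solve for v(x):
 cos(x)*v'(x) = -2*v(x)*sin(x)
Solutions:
 v(x) = C1*cos(x)^2


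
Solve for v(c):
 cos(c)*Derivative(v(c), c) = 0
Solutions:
 v(c) = C1


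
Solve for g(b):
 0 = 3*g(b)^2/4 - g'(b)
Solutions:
 g(b) = -4/(C1 + 3*b)


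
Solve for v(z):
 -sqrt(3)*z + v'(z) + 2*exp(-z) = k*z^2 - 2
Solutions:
 v(z) = C1 + k*z^3/3 + sqrt(3)*z^2/2 - 2*z + 2*exp(-z)


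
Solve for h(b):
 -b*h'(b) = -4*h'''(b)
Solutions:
 h(b) = C1 + Integral(C2*airyai(2^(1/3)*b/2) + C3*airybi(2^(1/3)*b/2), b)


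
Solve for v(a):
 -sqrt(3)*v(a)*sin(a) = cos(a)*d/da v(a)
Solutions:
 v(a) = C1*cos(a)^(sqrt(3))


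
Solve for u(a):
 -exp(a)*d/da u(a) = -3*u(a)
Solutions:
 u(a) = C1*exp(-3*exp(-a))


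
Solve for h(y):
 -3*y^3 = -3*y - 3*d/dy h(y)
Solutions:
 h(y) = C1 + y^4/4 - y^2/2


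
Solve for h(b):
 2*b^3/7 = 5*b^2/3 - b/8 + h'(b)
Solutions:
 h(b) = C1 + b^4/14 - 5*b^3/9 + b^2/16


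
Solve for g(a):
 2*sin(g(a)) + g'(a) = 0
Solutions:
 g(a) = -acos((-C1 - exp(4*a))/(C1 - exp(4*a))) + 2*pi
 g(a) = acos((-C1 - exp(4*a))/(C1 - exp(4*a)))


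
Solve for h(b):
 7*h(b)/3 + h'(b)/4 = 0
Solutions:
 h(b) = C1*exp(-28*b/3)


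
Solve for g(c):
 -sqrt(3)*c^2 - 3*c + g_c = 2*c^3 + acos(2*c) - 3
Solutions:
 g(c) = C1 + c^4/2 + sqrt(3)*c^3/3 + 3*c^2/2 + c*acos(2*c) - 3*c - sqrt(1 - 4*c^2)/2


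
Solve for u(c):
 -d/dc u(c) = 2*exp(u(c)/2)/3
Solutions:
 u(c) = 2*log(1/(C1 + 2*c)) + 2*log(6)


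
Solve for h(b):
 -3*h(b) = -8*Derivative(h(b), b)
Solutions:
 h(b) = C1*exp(3*b/8)


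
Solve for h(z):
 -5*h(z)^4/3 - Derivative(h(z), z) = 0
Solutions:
 h(z) = (-1 - sqrt(3)*I)*(1/(C1 + 5*z))^(1/3)/2
 h(z) = (-1 + sqrt(3)*I)*(1/(C1 + 5*z))^(1/3)/2
 h(z) = (1/(C1 + 5*z))^(1/3)


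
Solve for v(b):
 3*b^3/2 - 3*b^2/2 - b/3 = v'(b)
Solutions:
 v(b) = C1 + 3*b^4/8 - b^3/2 - b^2/6


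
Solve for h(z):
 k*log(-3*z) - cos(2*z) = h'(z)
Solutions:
 h(z) = C1 + k*z*(log(-z) - 1) + k*z*log(3) - sin(2*z)/2


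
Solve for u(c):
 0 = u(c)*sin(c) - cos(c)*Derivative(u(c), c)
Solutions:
 u(c) = C1/cos(c)


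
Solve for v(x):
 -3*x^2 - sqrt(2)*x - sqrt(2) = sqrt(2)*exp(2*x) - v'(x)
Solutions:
 v(x) = C1 + x^3 + sqrt(2)*x^2/2 + sqrt(2)*x + sqrt(2)*exp(2*x)/2


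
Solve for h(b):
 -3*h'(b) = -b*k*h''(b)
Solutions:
 h(b) = C1 + b^(((re(k) + 3)*re(k) + im(k)^2)/(re(k)^2 + im(k)^2))*(C2*sin(3*log(b)*Abs(im(k))/(re(k)^2 + im(k)^2)) + C3*cos(3*log(b)*im(k)/(re(k)^2 + im(k)^2)))


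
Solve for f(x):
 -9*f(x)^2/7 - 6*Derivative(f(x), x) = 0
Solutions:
 f(x) = 14/(C1 + 3*x)
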